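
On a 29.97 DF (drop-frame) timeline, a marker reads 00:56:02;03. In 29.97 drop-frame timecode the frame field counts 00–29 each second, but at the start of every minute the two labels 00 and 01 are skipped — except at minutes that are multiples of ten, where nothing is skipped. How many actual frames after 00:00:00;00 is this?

Complete 10-minute blocks: 5, each 17982 frames → 89910.
Remaining 6 whole minutes in the current block: 1800 + 5 × 1798 = 10790 frames.
Within the current minute: 2 × 30 + 3 − 2 = 61 (labels ;00/;01 skipped at this minute). Total = 89910 + 10790 + 61 = 100761.

100761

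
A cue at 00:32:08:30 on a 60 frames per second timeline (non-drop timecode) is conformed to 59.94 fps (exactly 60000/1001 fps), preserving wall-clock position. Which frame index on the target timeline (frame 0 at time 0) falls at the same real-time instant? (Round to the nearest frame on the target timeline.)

Source frame index: (0×3600 + 32×60 + 8) × 60 + 30 = 115710.
Real time: 115710 / (60) = 3857/2 s.
Target frame: (3857/2) × (60000/1001) = 16530000/143 ≈ 115594.406 → 115594.

frame 115594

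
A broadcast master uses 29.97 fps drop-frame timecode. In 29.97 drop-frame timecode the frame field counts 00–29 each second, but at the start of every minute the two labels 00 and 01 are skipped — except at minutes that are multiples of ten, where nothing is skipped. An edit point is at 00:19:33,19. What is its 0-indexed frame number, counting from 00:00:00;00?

As if non-drop at 30 labels/s: (0 × 3600 + 19 × 60 + 33) × 30 + 19 = 35209.
Minute boundaries passed: 19; those not divisible by 10: 19 − 1 = 18; dropped labels = 2 × 18 = 36.
Actual frame index = 35209 − 36 = 35173.

35173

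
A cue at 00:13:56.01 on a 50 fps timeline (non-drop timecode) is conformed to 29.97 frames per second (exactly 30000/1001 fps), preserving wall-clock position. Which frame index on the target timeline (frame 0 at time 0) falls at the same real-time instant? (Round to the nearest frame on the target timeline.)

frame 25056

Source frame index: (0×3600 + 13×60 + 56) × 50 + 1 = 41801.
Real time: 41801 / (50) = 41801/50 s.
Target frame: (41801/50) × (30000/1001) = 25080600/1001 ≈ 25055.544 → 25056.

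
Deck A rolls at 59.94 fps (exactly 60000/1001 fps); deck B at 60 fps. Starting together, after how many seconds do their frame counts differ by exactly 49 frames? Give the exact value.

The gap grows by |60 − 60000/1001| = 60/1001 frames per second.
Time for a 49-frame gap: 49 ÷ (60/1001) = 49049/60 s.

49049/60 seconds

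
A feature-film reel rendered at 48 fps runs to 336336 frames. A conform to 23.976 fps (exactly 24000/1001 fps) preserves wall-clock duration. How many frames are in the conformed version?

168000 frames

Target frames = source frames × (target rate / source rate) = 336336 × (24000/1001)/(48) = 336336 × 500/1001 = 168000.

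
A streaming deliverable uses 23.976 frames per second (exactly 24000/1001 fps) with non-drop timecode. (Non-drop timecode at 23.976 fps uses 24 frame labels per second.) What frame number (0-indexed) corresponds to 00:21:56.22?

31606

Total seconds to the label: (0 × 3600 + 21 × 60 + 56) = 1316.
Frame index = 1316 × 24 + 22 = 31606.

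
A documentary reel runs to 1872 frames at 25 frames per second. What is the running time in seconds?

Running time = 1872 / (25) = 74.88 s.

74.88 seconds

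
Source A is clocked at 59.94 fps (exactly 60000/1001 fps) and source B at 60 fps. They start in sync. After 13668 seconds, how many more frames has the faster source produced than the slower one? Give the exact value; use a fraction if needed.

820080/1001 frames

A emits 60000/1001 × 13668 = 820080000/1001 frames; B emits 60 × 13668 = 820080.
Difference = 820080/1001 frames (≈ 819.2607); B is ahead of A.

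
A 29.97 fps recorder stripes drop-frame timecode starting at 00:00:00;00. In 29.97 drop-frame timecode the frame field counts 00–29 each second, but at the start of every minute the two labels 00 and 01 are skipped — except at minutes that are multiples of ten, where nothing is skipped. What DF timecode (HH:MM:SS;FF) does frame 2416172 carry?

22:23:39;20

Ten DF minutes hold 17982 frames, so frame 2416172 lies in block 134 (frames 2409588–2427569) with 6584 frames into that block.
The block's first minute is 1800 frames and the rest 1798 each; 6584 frames reaches minute 3, so 134 × 18 + 3 × 2 = 2418 labels have been skipped so far.
Adding those back, label number 2416172 + 2418 = 2418590 at 30 labels/s is 80619 s + 20 f = 22 h 23 min 39 s frame 20, i.e. 22:23:39;20.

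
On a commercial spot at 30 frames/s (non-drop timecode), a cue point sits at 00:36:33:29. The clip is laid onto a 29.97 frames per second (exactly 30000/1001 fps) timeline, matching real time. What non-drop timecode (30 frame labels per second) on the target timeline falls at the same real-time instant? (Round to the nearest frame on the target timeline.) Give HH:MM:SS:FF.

00:36:31:23

Source frame index: (0×3600 + 36×60 + 33) × 30 + 29 = 65819.
Real time: 65819 / (30) = 65819/30 s.
Target frame: (65819/30) × (30000/1001) = 5063000/77 ≈ 65753.247 → 65753.
At 30 labels/s: frame 65753 → 00:36:31:23.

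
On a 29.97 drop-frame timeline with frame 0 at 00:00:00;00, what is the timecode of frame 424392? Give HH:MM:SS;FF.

Ten DF minutes hold 17982 frames, so frame 424392 lies in block 23 (frames 413586–431567) with 10806 frames into that block.
The block's first minute is 1800 frames and the rest 1798 each; 10806 frames reaches minute 6, so 23 × 18 + 6 × 2 = 426 labels have been skipped so far.
Adding those back, label number 424392 + 426 = 424818 at 30 labels/s is 14160 s + 18 f = 3 h 56 min 0 s frame 18, i.e. 03:56:00;18.

03:56:00;18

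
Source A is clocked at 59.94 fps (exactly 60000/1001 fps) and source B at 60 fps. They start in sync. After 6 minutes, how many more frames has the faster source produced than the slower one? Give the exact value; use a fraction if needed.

21600/1001 frames

6 min = 360 s.
A emits 60000/1001 × 360 = 21600000/1001 frames; B emits 60 × 360 = 21600.
Difference = 21600/1001 frames (≈ 21.5784); B is ahead of A.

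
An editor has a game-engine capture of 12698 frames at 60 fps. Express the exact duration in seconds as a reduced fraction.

Running time = 12698 ÷ (60) = 12698 × 1/60 = 6349/30 s.

6349/30 seconds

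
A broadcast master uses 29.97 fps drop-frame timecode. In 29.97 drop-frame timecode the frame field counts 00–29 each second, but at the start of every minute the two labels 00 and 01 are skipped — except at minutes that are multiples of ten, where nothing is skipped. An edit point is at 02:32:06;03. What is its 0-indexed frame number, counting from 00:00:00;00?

Complete 10-minute blocks: 15, each 17982 frames → 269730.
Remaining 2 whole minutes in the current block: 1800 + 1 × 1798 = 3598 frames.
Within the current minute: 6 × 30 + 3 − 2 = 181 (labels ;00/;01 skipped at this minute). Total = 269730 + 3598 + 181 = 273509.

273509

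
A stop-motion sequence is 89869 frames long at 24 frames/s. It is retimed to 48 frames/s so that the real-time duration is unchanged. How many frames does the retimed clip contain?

Target frames = source frames × (target rate / source rate) = 89869 × (48)/(24) = 89869 × 2 = 179738.

179738 frames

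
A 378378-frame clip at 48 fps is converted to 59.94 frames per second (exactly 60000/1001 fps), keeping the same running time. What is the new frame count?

Target frames = source frames × (target rate / source rate) = 378378 × (60000/1001)/(48) = 378378 × 1250/1001 = 472500.

472500 frames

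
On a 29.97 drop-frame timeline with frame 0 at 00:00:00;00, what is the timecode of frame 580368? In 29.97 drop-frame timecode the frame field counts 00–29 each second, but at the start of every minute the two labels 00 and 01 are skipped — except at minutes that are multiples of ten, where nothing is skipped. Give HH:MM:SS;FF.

05:22:44;28

Each 10-minute DF block holds 10 × 60 × 30 − 9 × 2 = 17982 frames. 580368 ÷ 17982 → 32 full blocks, remainder 4944.
Within the partial block the first minute is 1800 frames and each further minute 1798, so 2 further minute boundaries passed. Total skipped labels = 18 × 32 + 2 × 2 = 580.
Non-drop label index = 580368 + 580 = 580948; at 30 labels/s that is 05:22:44:28, i.e. DF 05:22:44;28.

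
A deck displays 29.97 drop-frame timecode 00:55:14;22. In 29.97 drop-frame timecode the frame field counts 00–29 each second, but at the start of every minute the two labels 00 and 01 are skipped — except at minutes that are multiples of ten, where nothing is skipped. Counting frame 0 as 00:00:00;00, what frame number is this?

99342

As if non-drop at 30 labels/s: (0 × 3600 + 55 × 60 + 14) × 30 + 22 = 99442.
Minute boundaries passed: 55; those not divisible by 10: 55 − 5 = 50; dropped labels = 2 × 50 = 100.
Actual frame index = 99442 − 100 = 99342.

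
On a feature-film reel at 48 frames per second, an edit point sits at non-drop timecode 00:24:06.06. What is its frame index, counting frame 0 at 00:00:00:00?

Total seconds to the label: (0 × 3600 + 24 × 60 + 6) = 1446.
Frame index = 1446 × 48 + 6 = 69414.

69414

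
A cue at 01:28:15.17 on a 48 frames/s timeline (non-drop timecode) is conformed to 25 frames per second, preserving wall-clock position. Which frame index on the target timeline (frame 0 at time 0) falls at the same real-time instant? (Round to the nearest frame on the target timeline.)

frame 132384

Source frame index: (1×3600 + 28×60 + 15) × 48 + 17 = 254177.
Real time: 254177 / (48) = 254177/48 s.
Target frame: (254177/48) × (25) = 6354425/48 ≈ 132383.854 → 132384.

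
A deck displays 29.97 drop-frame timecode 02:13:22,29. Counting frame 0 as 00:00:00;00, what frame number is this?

As if non-drop at 30 labels/s: (2 × 3600 + 13 × 60 + 22) × 30 + 29 = 240089.
Minute boundaries passed: 133; those not divisible by 10: 133 − 13 = 120; dropped labels = 2 × 120 = 240.
Actual frame index = 240089 − 240 = 239849.

239849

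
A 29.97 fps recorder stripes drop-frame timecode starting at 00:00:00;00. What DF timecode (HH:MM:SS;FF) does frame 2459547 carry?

Each 10-minute DF block holds 10 × 60 × 30 − 9 × 2 = 17982 frames. 2459547 ÷ 17982 → 136 full blocks, remainder 13995.
Within the partial block the first minute is 1800 frames and each further minute 1798, so 7 further minute boundaries passed. Total skipped labels = 18 × 136 + 2 × 7 = 2462.
Non-drop label index = 2459547 + 2462 = 2462009; at 30 labels/s that is 22:47:46:29, i.e. DF 22:47:46;29.

22:47:46;29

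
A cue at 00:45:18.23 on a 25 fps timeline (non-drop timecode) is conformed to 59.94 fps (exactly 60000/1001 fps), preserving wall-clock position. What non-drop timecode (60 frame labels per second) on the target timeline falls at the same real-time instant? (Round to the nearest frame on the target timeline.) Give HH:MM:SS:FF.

Source frame index: (0×3600 + 45×60 + 18) × 25 + 23 = 67973.
Real time: 67973 / (25) = 67973/25 s.
Target frame: (67973/25) × (60000/1001) = 163135200/1001 ≈ 162972.228 → 162972.
At 60 labels/s: frame 162972 → 00:45:16:12.

00:45:16:12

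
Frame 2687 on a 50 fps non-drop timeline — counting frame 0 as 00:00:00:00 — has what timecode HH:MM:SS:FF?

2687 ÷ 50 = 53 full seconds, remainder 37 frames.
53 s = 0 h 0 min 53 s.
Timecode: 00:00:53:37.

00:00:53:37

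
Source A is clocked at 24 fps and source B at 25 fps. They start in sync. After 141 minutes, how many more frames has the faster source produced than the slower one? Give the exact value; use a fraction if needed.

8460 frames

141 min = 8460 s.
A emits 24 × 8460 = 203040 frames; B emits 25 × 8460 = 211500.
Difference = 8460 frames; B is ahead of A.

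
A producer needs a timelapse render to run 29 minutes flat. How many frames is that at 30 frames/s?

29 min = 1740 s.
Frames = 1740 × 30 = 52200.

52200 frames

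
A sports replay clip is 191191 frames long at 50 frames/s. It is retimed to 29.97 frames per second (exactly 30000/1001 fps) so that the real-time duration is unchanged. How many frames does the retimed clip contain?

Target frames = source frames × (target rate / source rate) = 191191 × (30000/1001)/(50) = 191191 × 600/1001 = 114600.

114600 frames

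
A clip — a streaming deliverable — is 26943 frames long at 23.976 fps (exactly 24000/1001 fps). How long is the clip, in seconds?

Running time = 26943 / (24000/1001) = 1123.747625 s.

1123.747625 seconds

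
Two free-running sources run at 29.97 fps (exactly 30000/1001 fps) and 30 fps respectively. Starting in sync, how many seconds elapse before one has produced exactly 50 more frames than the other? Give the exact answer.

5005/3 seconds

The gap grows by |30 − 30000/1001| = 30/1001 frames per second.
Time for a 50-frame gap: 50 ÷ (30/1001) = 5005/3 s.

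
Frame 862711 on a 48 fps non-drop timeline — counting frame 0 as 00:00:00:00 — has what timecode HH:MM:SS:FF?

862711 ÷ 48 = 17973 full seconds, remainder 7 frames.
17973 s = 4 h 59 min 33 s.
Timecode: 04:59:33:07.

04:59:33:07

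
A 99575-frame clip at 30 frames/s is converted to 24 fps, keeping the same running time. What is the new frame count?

Target frames = source frames × (target rate / source rate) = 99575 × (24)/(30) = 99575 × 4/5 = 79660.

79660 frames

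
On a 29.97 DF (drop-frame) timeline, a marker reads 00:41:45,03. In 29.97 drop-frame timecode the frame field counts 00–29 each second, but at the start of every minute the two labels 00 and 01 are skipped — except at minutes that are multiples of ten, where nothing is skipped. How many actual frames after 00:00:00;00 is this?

As if non-drop at 30 labels/s: (0 × 3600 + 41 × 60 + 45) × 30 + 3 = 75153.
Minute boundaries passed: 41; those not divisible by 10: 41 − 4 = 37; dropped labels = 2 × 37 = 74.
Actual frame index = 75153 − 74 = 75079.

75079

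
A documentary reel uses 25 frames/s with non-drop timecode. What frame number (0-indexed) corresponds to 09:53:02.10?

Total seconds to the label: (9 × 3600 + 53 × 60 + 2) = 35582.
Frame index = 35582 × 25 + 10 = 889560.

frame 889560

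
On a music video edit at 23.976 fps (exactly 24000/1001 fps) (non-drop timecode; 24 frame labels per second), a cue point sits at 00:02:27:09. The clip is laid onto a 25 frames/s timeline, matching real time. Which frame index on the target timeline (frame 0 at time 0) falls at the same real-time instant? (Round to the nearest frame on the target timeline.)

Source frame index: (0×3600 + 2×60 + 27) × 24 + 9 = 3537.
Real time: 3537 / (24000/1001) = 1180179/8000 s.
Target frame: (1180179/8000) × (25) = 1180179/320 ≈ 3688.059 → 3688.

frame 3688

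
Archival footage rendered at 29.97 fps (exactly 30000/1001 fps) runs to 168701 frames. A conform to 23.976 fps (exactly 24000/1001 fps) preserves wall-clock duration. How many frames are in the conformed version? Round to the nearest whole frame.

Frames at target rate = 168701 × (24000/1001) / (30000/1001) = 674804/5 ≈ 134960.800.
Nearest whole frame: 134961.

134961 frames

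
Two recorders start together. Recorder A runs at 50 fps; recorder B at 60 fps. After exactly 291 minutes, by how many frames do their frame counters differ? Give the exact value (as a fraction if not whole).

174600 frames

291 min = 17460 s.
A emits 50 × 17460 = 873000 frames; B emits 60 × 17460 = 1047600.
Difference = 174600 frames; B is ahead of A.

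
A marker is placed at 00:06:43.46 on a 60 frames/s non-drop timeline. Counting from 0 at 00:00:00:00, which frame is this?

Total seconds to the label: (0 × 3600 + 6 × 60 + 43) = 403.
Frame index = 403 × 60 + 46 = 24226.

24226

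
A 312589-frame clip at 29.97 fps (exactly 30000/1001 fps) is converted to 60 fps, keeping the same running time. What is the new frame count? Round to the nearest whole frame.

Frames at target rate = 312589 × (60) / (30000/1001) = 312901589/500 ≈ 625803.178.
Nearest whole frame: 625803.

625803 frames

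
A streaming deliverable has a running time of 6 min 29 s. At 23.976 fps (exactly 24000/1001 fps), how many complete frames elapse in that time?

9326 frames

6 min 29 s = 389 s.
Frames = 389 × 24000/1001 = 9336000/1001 ≈ 9326.6733.
Complete frames: 9326.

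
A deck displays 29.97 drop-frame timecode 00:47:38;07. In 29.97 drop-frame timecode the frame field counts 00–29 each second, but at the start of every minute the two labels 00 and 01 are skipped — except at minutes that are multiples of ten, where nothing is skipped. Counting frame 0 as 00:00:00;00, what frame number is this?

As if non-drop at 30 labels/s: (0 × 3600 + 47 × 60 + 38) × 30 + 7 = 85747.
Minute boundaries passed: 47; those not divisible by 10: 47 − 4 = 43; dropped labels = 2 × 43 = 86.
Actual frame index = 85747 − 86 = 85661.

85661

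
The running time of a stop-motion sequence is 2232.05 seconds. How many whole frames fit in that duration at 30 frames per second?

66961 frames

Frames = 2232.05 × 30 = 133923/2 ≈ 66961.5000.
Complete frames: 66961.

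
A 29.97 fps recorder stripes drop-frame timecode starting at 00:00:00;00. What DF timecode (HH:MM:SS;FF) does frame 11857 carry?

00:06:35;19

Ten DF minutes hold 17982 frames, so frame 11857 lies in block 0 (frames 0–17981) with 11857 frames into that block.
The block's first minute is 1800 frames and the rest 1798 each; 11857 frames reaches minute 6, so 0 × 18 + 6 × 2 = 12 labels have been skipped so far.
Adding those back, label number 11857 + 12 = 11869 at 30 labels/s is 395 s + 19 f = 0 h 6 min 35 s frame 19, i.e. 00:06:35;19.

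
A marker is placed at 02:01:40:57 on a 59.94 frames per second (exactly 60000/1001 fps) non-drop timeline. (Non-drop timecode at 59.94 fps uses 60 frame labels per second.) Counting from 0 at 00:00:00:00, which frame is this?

frame 438057

Total seconds to the label: (2 × 3600 + 1 × 60 + 40) = 7300.
Frame index = 7300 × 60 + 57 = 438057.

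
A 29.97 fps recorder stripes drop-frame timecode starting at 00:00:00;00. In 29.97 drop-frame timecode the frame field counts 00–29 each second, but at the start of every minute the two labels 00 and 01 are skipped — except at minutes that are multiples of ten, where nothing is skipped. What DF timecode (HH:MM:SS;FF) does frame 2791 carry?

Each 10-minute DF block holds 10 × 60 × 30 − 9 × 2 = 17982 frames. 2791 ÷ 17982 → 0 full blocks, remainder 2791.
Within the partial block the first minute is 1800 frames and each further minute 1798, so 1 further minute boundary passed. Total skipped labels = 18 × 0 + 2 × 1 = 2.
Non-drop label index = 2791 + 2 = 2793; at 30 labels/s that is 00:01:33:03, i.e. DF 00:01:33;03.

00:01:33;03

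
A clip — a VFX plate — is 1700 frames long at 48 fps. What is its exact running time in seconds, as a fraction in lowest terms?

Running time = 1700 ÷ (48) = 1700 × 1/48 = 425/12 s.

425/12 seconds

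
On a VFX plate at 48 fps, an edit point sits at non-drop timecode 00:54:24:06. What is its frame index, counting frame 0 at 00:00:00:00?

156678

Total seconds to the label: (0 × 3600 + 54 × 60 + 24) = 3264.
Frame index = 3264 × 48 + 6 = 156678.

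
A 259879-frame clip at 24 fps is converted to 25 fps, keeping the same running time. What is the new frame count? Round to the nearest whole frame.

Frames at target rate = 259879 × (25) / (24) = 6496975/24 ≈ 270707.292.
Nearest whole frame: 270707.

270707 frames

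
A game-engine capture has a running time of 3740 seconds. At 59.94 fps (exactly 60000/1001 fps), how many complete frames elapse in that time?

224175 frames

Frames = 3740 × 60000/1001 = 20400000/91 ≈ 224175.8242.
Complete frames: 224175.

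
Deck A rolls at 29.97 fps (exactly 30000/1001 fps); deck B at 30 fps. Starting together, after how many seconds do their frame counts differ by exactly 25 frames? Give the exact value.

The gap grows by |30 − 30000/1001| = 30/1001 frames per second.
Time for a 25-frame gap: 25 ÷ (30/1001) = 5005/6 s.

5005/6 seconds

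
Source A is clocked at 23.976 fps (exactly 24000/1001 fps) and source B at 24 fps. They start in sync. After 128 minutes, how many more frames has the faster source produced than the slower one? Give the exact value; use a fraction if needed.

184320/1001 frames

128 min = 7680 s.
A emits 24000/1001 × 7680 = 184320000/1001 frames; B emits 24 × 7680 = 184320.
Difference = 184320/1001 frames (≈ 184.1359); B is ahead of A.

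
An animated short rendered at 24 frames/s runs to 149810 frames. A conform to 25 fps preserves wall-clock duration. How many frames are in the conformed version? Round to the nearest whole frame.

Frames at target rate = 149810 × (25) / (24) = 1872625/12 ≈ 156052.083.
Nearest whole frame: 156052.

156052 frames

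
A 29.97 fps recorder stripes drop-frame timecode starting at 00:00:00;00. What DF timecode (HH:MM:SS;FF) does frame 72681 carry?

00:40:25;03

Ten DF minutes hold 17982 frames, so frame 72681 lies in block 4 (frames 71928–89909) with 753 frames into that block.
The block's first minute is 1800 frames and the rest 1798 each; 753 frames reaches minute 0, so 4 × 18 + 0 × 2 = 72 labels have been skipped so far.
Adding those back, label number 72681 + 72 = 72753 at 30 labels/s is 2425 s + 3 f = 0 h 40 min 25 s frame 3, i.e. 00:40:25;03.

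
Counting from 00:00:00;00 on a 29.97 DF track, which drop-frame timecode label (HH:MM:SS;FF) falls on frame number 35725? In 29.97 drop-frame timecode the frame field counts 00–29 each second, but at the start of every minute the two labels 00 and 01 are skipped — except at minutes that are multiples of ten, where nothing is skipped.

00:19:52;01

Each 10-minute DF block holds 10 × 60 × 30 − 9 × 2 = 17982 frames. 35725 ÷ 17982 → 1 full block, remainder 17743.
Within the partial block the first minute is 1800 frames and each further minute 1798, so 9 further minute boundaries passed. Total skipped labels = 18 × 1 + 2 × 9 = 36.
Non-drop label index = 35725 + 36 = 35761; at 30 labels/s that is 00:19:52:01, i.e. DF 00:19:52;01.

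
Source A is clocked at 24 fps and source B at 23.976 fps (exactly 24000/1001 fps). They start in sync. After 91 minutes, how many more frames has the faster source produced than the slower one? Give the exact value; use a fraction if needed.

1440/11 frames

91 min = 5460 s.
A emits 24 × 5460 = 131040 frames; B emits 24000/1001 × 5460 = 1440000/11.
Difference = 1440/11 frames (≈ 130.9091); B is behind A.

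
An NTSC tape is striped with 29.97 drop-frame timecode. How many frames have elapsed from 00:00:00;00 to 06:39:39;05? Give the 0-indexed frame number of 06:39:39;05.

718655

As if non-drop at 30 labels/s: (6 × 3600 + 39 × 60 + 39) × 30 + 5 = 719375.
Minute boundaries passed: 399; those not divisible by 10: 399 − 39 = 360; dropped labels = 2 × 360 = 720.
Actual frame index = 719375 − 720 = 718655.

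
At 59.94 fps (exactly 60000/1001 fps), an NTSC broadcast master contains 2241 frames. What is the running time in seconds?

37.38735 seconds

Running time = 2241 / (60000/1001) = 37.38735 s.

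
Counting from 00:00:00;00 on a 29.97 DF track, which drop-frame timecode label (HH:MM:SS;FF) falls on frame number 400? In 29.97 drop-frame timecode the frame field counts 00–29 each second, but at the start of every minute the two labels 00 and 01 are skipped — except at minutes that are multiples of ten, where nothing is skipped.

00:00:13;10

Ten DF minutes hold 17982 frames, so frame 400 lies in block 0 (frames 0–17981) with 400 frames into that block.
The block's first minute is 1800 frames and the rest 1798 each; 400 frames reaches minute 0, so 0 × 18 + 0 × 2 = 0 labels have been skipped so far.
Adding those back, label number 400 + 0 = 400 at 30 labels/s is 13 s + 10 f = 0 h 0 min 13 s frame 10, i.e. 00:00:13;10.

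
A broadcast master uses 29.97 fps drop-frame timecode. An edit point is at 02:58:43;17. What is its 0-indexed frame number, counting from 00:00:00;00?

321385

Complete 10-minute blocks: 17, each 17982 frames → 305694.
Remaining 8 whole minutes in the current block: 1800 + 7 × 1798 = 14386 frames.
Within the current minute: 43 × 30 + 17 − 2 = 1305 (labels ;00/;01 skipped at this minute). Total = 305694 + 14386 + 1305 = 321385.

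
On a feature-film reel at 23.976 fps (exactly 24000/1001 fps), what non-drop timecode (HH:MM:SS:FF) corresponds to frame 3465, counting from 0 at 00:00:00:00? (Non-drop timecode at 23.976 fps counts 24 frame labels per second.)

3465 ÷ 24 = 144 full seconds, remainder 9 frames.
144 s = 0 h 2 min 24 s.
Timecode: 00:02:24:09.

00:02:24:09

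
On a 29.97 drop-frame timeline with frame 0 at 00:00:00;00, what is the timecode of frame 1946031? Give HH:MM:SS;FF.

18:02:12;19

Ten DF minutes hold 17982 frames, so frame 1946031 lies in block 108 (frames 1942056–1960037) with 3975 frames into that block.
The block's first minute is 1800 frames and the rest 1798 each; 3975 frames reaches minute 2, so 108 × 18 + 2 × 2 = 1948 labels have been skipped so far.
Adding those back, label number 1946031 + 1948 = 1947979 at 30 labels/s is 64932 s + 19 f = 18 h 2 min 12 s frame 19, i.e. 18:02:12;19.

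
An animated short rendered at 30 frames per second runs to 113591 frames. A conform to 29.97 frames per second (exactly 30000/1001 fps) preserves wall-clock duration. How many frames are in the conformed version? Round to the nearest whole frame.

Frames at target rate = 113591 × (30000/1001) / (30) = 113591000/1001 ≈ 113477.522.
Nearest whole frame: 113478.

113478 frames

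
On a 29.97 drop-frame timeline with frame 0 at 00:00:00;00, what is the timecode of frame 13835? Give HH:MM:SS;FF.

Ten DF minutes hold 17982 frames, so frame 13835 lies in block 0 (frames 0–17981) with 13835 frames into that block.
The block's first minute is 1800 frames and the rest 1798 each; 13835 frames reaches minute 7, so 0 × 18 + 7 × 2 = 14 labels have been skipped so far.
Adding those back, label number 13835 + 14 = 13849 at 30 labels/s is 461 s + 19 f = 0 h 7 min 41 s frame 19, i.e. 00:07:41;19.

00:07:41;19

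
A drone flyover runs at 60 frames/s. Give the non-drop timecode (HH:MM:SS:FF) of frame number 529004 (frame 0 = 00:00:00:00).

02:26:56:44

529004 ÷ 60 = 8816 full seconds, remainder 44 frames.
8816 s = 2 h 26 min 56 s.
Timecode: 02:26:56:44.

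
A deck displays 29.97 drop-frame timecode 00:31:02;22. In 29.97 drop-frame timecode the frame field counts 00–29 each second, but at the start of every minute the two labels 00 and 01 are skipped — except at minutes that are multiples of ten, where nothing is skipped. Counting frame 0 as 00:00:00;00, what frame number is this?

Complete 10-minute blocks: 3, each 17982 frames → 53946.
Remaining 1 whole minute in the current block: 1800 + 0 × 1798 = 1800 frames.
Within the current minute: 2 × 30 + 22 − 2 = 80 (labels ;00/;01 skipped at this minute). Total = 53946 + 1800 + 80 = 55826.

55826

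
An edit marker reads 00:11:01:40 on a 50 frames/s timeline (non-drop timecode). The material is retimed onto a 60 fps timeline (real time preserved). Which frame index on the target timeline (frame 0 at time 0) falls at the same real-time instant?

frame 39708

Source frame index: (0×3600 + 11×60 + 1) × 50 + 40 = 33090.
Real time: 33090 / (50) = 3309/5 s.
Target frame: (3309/5) × (60) = 39708.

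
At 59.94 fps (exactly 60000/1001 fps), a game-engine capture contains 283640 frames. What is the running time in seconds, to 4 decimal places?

4732.0607 seconds

Running time = 283640 × 1001/60000 = 7098091/1500 s ≈ 4732.0607 s.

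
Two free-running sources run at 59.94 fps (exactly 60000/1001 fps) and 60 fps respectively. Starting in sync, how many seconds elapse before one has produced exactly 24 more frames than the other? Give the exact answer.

The gap grows by |60 − 60000/1001| = 60/1001 frames per second.
Time for a 24-frame gap: 24 ÷ (60/1001) = 400.4 s.

400.4 seconds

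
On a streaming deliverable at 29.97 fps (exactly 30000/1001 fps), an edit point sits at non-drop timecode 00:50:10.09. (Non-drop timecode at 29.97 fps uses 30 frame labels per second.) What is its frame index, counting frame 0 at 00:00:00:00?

Total seconds to the label: (0 × 3600 + 50 × 60 + 10) = 3010.
Frame index = 3010 × 30 + 9 = 90309.

90309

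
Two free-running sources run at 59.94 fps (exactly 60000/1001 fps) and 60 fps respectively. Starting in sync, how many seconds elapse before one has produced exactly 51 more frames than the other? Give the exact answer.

The gap grows by |60 − 60000/1001| = 60/1001 frames per second.
Time for a 51-frame gap: 51 ÷ (60/1001) = 850.85 s.

850.85 seconds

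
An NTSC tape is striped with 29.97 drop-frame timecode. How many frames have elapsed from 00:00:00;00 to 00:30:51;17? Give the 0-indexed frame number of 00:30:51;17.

As if non-drop at 30 labels/s: (0 × 3600 + 30 × 60 + 51) × 30 + 17 = 55547.
Minute boundaries passed: 30; those not divisible by 10: 30 − 3 = 27; dropped labels = 2 × 27 = 54.
Actual frame index = 55547 − 54 = 55493.

55493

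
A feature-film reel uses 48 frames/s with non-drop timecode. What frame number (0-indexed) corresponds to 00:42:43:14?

frame 123038

Total seconds to the label: (0 × 3600 + 42 × 60 + 43) = 2563.
Frame index = 2563 × 48 + 14 = 123038.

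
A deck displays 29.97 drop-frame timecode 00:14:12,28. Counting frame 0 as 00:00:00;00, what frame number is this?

Complete 10-minute blocks: 1, each 17982 frames → 17982.
Remaining 4 whole minutes in the current block: 1800 + 3 × 1798 = 7194 frames.
Within the current minute: 12 × 30 + 28 − 2 = 386 (labels ;00/;01 skipped at this minute). Total = 17982 + 7194 + 386 = 25562.

25562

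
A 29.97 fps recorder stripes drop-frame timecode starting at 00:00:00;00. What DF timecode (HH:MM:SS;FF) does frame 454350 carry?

04:12:40;04

Ten DF minutes hold 17982 frames, so frame 454350 lies in block 25 (frames 449550–467531) with 4800 frames into that block.
The block's first minute is 1800 frames and the rest 1798 each; 4800 frames reaches minute 2, so 25 × 18 + 2 × 2 = 454 labels have been skipped so far.
Adding those back, label number 454350 + 454 = 454804 at 30 labels/s is 15160 s + 4 f = 4 h 12 min 40 s frame 4, i.e. 04:12:40;04.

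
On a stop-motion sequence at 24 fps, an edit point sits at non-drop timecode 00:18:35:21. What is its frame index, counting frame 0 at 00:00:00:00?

26781

Total seconds to the label: (0 × 3600 + 18 × 60 + 35) = 1115.
Frame index = 1115 × 24 + 21 = 26781.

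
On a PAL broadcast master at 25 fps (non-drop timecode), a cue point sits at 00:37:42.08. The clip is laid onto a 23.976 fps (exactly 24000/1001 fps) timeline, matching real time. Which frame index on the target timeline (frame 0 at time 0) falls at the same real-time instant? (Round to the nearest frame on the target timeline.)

Source frame index: (0×3600 + 37×60 + 42) × 25 + 8 = 56558.
Real time: 56558 / (25) = 56558/25 s.
Target frame: (56558/25) × (24000/1001) = 54295680/1001 ≈ 54241.439 → 54241.

frame 54241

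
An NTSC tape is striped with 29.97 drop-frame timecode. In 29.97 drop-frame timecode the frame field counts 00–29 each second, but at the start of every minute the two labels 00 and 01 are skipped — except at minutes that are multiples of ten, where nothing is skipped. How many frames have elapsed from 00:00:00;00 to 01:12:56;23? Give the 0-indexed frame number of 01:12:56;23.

Complete 10-minute blocks: 7, each 17982 frames → 125874.
Remaining 2 whole minutes in the current block: 1800 + 1 × 1798 = 3598 frames.
Within the current minute: 56 × 30 + 23 − 2 = 1701 (labels ;00/;01 skipped at this minute). Total = 125874 + 3598 + 1701 = 131173.

131173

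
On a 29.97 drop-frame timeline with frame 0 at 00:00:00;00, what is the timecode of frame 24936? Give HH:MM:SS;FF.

00:13:52;00

Ten DF minutes hold 17982 frames, so frame 24936 lies in block 1 (frames 17982–35963) with 6954 frames into that block.
The block's first minute is 1800 frames and the rest 1798 each; 6954 frames reaches minute 3, so 1 × 18 + 3 × 2 = 24 labels have been skipped so far.
Adding those back, label number 24936 + 24 = 24960 at 30 labels/s is 832 s + 0 f = 0 h 13 min 52 s frame 0, i.e. 00:13:52;00.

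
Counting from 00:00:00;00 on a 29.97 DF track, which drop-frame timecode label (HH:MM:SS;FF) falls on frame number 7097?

Each 10-minute DF block holds 10 × 60 × 30 − 9 × 2 = 17982 frames. 7097 ÷ 17982 → 0 full blocks, remainder 7097.
Within the partial block the first minute is 1800 frames and each further minute 1798, so 3 further minute boundaries passed. Total skipped labels = 18 × 0 + 2 × 3 = 6.
Non-drop label index = 7097 + 6 = 7103; at 30 labels/s that is 00:03:56:23, i.e. DF 00:03:56;23.

00:03:56;23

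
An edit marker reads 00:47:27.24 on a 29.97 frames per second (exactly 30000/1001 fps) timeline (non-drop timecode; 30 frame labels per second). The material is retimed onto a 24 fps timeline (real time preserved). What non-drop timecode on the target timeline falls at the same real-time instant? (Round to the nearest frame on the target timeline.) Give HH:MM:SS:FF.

00:47:30:16

Source frame index: (0×3600 + 47×60 + 27) × 30 + 24 = 85434.
Real time: 85434 / (30000/1001) = 14253239/5000 s.
Target frame: (14253239/5000) × (24) = 42759717/625 ≈ 68415.547 → 68416.
At 24 labels/s: frame 68416 → 00:47:30:16.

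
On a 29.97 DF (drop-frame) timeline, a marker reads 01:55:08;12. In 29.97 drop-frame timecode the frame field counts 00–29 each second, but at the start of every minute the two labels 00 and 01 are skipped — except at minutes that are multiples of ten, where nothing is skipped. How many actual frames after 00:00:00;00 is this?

207044

As if non-drop at 30 labels/s: (1 × 3600 + 55 × 60 + 8) × 30 + 12 = 207252.
Minute boundaries passed: 115; those not divisible by 10: 115 − 11 = 104; dropped labels = 2 × 104 = 208.
Actual frame index = 207252 − 208 = 207044.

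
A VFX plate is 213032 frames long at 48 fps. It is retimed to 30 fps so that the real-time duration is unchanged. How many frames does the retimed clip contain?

Target frames = source frames × (target rate / source rate) = 213032 × (30)/(48) = 213032 × 5/8 = 133145.

133145 frames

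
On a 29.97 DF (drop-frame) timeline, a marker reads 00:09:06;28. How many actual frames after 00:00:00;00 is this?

Complete 10-minute blocks: 0, each 17982 frames → 0.
Remaining 9 whole minutes in the current block: 1800 + 8 × 1798 = 16184 frames.
Within the current minute: 6 × 30 + 28 − 2 = 206 (labels ;00/;01 skipped at this minute). Total = 0 + 16184 + 206 = 16390.

16390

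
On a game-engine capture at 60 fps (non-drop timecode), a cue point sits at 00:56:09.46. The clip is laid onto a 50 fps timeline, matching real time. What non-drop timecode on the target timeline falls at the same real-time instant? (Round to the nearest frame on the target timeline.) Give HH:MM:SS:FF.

Source frame index: (0×3600 + 56×60 + 9) × 60 + 46 = 202186.
Real time: 202186 / (60) = 101093/30 s.
Target frame: (101093/30) × (50) = 505465/3 ≈ 168488.333 → 168488.
At 50 labels/s: frame 168488 → 00:56:09:38.

00:56:09:38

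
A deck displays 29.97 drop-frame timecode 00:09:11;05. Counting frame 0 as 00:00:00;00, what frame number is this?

16517

As if non-drop at 30 labels/s: (0 × 3600 + 9 × 60 + 11) × 30 + 5 = 16535.
Minute boundaries passed: 9; those not divisible by 10: 9 − 0 = 9; dropped labels = 2 × 9 = 18.
Actual frame index = 16535 − 18 = 16517.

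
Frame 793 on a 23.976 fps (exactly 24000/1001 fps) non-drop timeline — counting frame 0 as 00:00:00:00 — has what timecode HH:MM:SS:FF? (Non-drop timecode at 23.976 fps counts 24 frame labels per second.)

793 ÷ 24 = 33 full seconds, remainder 1 frame.
33 s = 0 h 0 min 33 s.
Timecode: 00:00:33:01.

00:00:33:01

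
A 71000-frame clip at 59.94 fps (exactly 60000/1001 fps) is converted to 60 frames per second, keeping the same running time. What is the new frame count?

71071 frames

Target frames = source frames × (target rate / source rate) = 71000 × (60)/(60000/1001) = 71000 × 1001/1000 = 71071.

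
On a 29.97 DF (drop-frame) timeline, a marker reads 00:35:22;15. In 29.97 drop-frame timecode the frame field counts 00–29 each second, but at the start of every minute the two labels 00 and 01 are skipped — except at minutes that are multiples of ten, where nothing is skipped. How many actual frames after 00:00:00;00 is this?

63611

Complete 10-minute blocks: 3, each 17982 frames → 53946.
Remaining 5 whole minutes in the current block: 1800 + 4 × 1798 = 8992 frames.
Within the current minute: 22 × 30 + 15 − 2 = 673 (labels ;00/;01 skipped at this minute). Total = 53946 + 8992 + 673 = 63611.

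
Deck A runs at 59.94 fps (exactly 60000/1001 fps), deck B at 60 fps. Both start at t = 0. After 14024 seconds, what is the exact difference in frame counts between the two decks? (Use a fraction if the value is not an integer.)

A emits 60000/1001 × 14024 = 841440000/1001 frames; B emits 60 × 14024 = 841440.
Difference = 841440/1001 frames (≈ 840.5994); B is ahead of A.

841440/1001 frames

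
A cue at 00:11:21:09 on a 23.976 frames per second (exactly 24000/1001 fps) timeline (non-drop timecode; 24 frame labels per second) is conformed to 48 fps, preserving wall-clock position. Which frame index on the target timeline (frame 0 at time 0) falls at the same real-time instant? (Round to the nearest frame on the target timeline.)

frame 32739

Source frame index: (0×3600 + 11×60 + 21) × 24 + 9 = 16353.
Real time: 16353 / (24000/1001) = 5456451/8000 s.
Target frame: (5456451/8000) × (48) = 16369353/500 ≈ 32738.706 → 32739.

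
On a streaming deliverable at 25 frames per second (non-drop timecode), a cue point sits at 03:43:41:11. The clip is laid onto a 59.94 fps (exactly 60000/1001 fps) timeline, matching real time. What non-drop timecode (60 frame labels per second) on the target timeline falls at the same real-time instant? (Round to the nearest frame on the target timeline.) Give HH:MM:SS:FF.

03:43:28:02

Source frame index: (3×3600 + 43×60 + 41) × 25 + 11 = 335536.
Real time: 335536 / (25) = 335536/25 s.
Target frame: (335536/25) × (60000/1001) = 805286400/1001 ≈ 804481.918 → 804482.
At 60 labels/s: frame 804482 → 03:43:28:02.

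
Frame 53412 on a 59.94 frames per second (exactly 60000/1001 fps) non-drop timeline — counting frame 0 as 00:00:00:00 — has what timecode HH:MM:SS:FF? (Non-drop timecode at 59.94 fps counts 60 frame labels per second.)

53412 ÷ 60 = 890 full seconds, remainder 12 frames.
890 s = 0 h 14 min 50 s.
Timecode: 00:14:50:12.

00:14:50:12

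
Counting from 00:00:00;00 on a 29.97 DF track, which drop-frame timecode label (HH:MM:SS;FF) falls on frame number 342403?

03:10:24;25

Ten DF minutes hold 17982 frames, so frame 342403 lies in block 19 (frames 341658–359639) with 745 frames into that block.
The block's first minute is 1800 frames and the rest 1798 each; 745 frames reaches minute 0, so 19 × 18 + 0 × 2 = 342 labels have been skipped so far.
Adding those back, label number 342403 + 342 = 342745 at 30 labels/s is 11424 s + 25 f = 3 h 10 min 24 s frame 25, i.e. 03:10:24;25.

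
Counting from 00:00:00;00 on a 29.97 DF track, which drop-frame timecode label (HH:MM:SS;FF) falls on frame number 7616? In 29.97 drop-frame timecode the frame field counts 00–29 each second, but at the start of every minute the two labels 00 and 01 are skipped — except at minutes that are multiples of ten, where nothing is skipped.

00:04:14;04

Each 10-minute DF block holds 10 × 60 × 30 − 9 × 2 = 17982 frames. 7616 ÷ 17982 → 0 full blocks, remainder 7616.
Within the partial block the first minute is 1800 frames and each further minute 1798, so 4 further minute boundaries passed. Total skipped labels = 18 × 0 + 2 × 4 = 8.
Non-drop label index = 7616 + 8 = 7624; at 30 labels/s that is 00:04:14:04, i.e. DF 00:04:14;04.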